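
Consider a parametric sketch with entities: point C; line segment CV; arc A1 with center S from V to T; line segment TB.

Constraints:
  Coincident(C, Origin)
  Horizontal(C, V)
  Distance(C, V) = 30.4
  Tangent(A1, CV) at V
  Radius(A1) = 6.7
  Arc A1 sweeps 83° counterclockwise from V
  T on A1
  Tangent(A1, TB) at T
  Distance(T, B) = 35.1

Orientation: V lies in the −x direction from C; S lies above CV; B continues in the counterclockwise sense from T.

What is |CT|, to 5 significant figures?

24.468

A1 meets CV tangentially, so SV is at right angles to CV, so S = V + (0, 6.7) = (-30.400, 6.7000). On A1, V sits at bearing -90° from S; an 83° counterclockwise sweep puts T at bearing -7°, so T = S + 6.7·(cos -7°, sin -7°) = (-23.750, 5.8835). Then |CT| = |T − C| = 24.468.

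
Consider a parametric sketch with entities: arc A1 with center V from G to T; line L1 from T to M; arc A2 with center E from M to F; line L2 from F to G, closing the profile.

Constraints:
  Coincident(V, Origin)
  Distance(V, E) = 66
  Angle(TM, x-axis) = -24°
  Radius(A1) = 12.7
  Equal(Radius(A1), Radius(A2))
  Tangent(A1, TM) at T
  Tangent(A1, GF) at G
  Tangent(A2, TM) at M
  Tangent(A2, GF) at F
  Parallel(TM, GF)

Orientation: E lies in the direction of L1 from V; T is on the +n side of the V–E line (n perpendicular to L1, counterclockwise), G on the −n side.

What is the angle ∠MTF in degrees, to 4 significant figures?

21.05°

The slot axis is L1's direction at -24.0°, so u = (cos -24.0°, sin -24.0°) = (0.9135, -0.4067) and n = (−sin -24.0°, cos -24.0°) = (0.4067, 0.9135). V is at the origin and E lies 66.0 along u from V, so E = 66.0·u = (60.29, -26.84). Tangency of A1 to both parallel lines with radius 12.7 puts T and G at V ± 12.7·n: T = (5.166, 11.60), G = (-5.166, -11.60). Equal radii place M and F the same way about E: M = E + 12.7·n = (65.46, -15.24), F = E − 12.7·n = (55.13, -38.45). Then cos ∠MTF = TM·TF / (|TM||TF|), giving 21.05°.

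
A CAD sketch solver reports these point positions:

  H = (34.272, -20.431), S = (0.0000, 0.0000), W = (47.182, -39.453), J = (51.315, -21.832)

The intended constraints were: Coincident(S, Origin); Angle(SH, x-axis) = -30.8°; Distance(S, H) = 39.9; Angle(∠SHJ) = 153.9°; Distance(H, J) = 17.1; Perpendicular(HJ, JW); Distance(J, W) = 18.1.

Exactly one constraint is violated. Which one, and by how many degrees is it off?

Perpendicular(HJ, JW) — off by 8.50°.

S = (0.00, 0.00) ✓; SH at -30.80° ✓; |SH| = 39.90 ✓; ∠SHJ = 153.9° ✓; |HJ| = 17.10 ✓; ∠(HJ, JW) = 98.50° ✗; |JW| = 18.10 ✓.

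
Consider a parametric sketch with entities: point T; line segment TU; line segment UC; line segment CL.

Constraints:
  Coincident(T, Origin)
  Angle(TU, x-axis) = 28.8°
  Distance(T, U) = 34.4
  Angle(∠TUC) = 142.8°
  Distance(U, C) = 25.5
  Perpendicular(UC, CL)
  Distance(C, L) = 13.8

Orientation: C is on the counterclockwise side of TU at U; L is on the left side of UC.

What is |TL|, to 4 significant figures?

53.36

∠TUC = 142.8°, so UC runs at 28.8° + (180° − 142.8°) = 66.00° from the x-axis; with |UC| = 25.5, C = U + 25.5·(cos 66.00°, sin 66.00°) = (40.52, 39.87). The perpendicularity gives CL at right angles to UC; with |CL| = 13.8 on the left of UC, L = C + 13.8·(-0.9135, 0.4067) = (27.91, 45.48). Then |TL| = |L − T| = 53.36.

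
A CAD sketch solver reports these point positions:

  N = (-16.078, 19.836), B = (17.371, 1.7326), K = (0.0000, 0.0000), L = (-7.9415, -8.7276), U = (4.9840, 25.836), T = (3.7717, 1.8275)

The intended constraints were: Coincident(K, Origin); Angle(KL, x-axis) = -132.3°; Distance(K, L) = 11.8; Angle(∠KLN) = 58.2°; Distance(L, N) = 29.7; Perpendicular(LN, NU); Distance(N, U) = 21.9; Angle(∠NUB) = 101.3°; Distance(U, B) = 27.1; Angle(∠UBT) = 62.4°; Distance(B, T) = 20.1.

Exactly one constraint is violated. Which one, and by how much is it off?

Distance(B, T) = 20.1 — off by 6.50.

K = (0.00, 0.00) ✓; KL at -132.3° ✓; |KL| = 11.80 ✓; ∠KLN = 58.20° ✓; |LN| = 29.70 ✓; ∠(LN, NU) = 90.00° ✓; |NU| = 21.90 ✓; ∠NUB = 101.3° ✓; |UB| = 27.10 ✓; ∠UBT = 62.40° ✓; |BT| = 13.60 ✗.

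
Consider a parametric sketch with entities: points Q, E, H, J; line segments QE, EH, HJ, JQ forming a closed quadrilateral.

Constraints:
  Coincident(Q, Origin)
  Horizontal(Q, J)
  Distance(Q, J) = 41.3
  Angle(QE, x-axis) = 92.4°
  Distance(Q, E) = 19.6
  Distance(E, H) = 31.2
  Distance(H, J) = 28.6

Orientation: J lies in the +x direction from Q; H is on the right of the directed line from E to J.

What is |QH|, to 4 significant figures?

15.96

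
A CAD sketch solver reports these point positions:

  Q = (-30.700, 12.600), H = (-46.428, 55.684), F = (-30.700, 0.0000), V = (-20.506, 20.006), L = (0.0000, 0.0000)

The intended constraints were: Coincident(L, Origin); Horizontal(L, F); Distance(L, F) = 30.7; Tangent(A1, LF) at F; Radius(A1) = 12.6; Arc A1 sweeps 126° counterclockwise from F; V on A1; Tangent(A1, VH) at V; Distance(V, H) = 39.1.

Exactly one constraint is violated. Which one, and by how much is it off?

Distance(V, H) = 39.1 — off by 5.00.

L = (0.00, 0.00) ✓; L.y = 0.00, F.y = 0.00 ✓; |LF| = 30.70 ✓; ∠(QF, FL) = 90.00° ✓; |QF| = 12.60 ✓; bearing(Q→V) − bearing(Q→F) = 126.0° ✓; |QV| = 12.60 ✓; ∠(QV, VH) = 90.00° ✓; |VH| = 44.10 ✗.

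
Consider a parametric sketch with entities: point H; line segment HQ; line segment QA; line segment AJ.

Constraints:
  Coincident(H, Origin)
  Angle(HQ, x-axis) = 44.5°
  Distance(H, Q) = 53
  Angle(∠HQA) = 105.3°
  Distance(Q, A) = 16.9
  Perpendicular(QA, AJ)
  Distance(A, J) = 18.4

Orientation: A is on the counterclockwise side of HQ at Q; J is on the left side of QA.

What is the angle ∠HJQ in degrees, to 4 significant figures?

94.09°

H is at the origin; HQ runs at 44.5° with length 53.0, so Q = 53.0·(cos 44.5°, sin 44.5°) = (37.80, 37.15). ∠HQA = 105.3°, so QA runs at 44.5° + (180° − 105.3°) = 119.2° from the x-axis; with |QA| = 16.9, A = Q + 16.9·(cos 119.2°, sin 119.2°) = (29.56, 51.90). QA is perpendicular to AJ; with |AJ| = 18.4 on the left of QA, J = A + 18.4·(-0.8729, -0.4879) = (13.50, 42.92). Then cos ∠HJQ = JH·JQ / (|JH||JQ|), giving 94.09°.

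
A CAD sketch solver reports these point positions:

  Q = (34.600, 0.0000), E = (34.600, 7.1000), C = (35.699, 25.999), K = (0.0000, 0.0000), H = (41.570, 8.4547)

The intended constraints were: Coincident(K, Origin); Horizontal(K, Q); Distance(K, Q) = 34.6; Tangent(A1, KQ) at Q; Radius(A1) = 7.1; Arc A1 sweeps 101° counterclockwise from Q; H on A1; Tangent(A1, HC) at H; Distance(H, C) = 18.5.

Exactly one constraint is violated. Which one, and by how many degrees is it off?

Tangent(A1, HC) at H — off by 7.50°.

K = (0.00, 0.00) ✓; K.y = 0.00, Q.y = 0.00 ✓; |KQ| = 34.60 ✓; ∠(EQ, QK) = 90.00° ✓; |EQ| = 7.100 ✓; bearing(E→H) − bearing(E→Q) = 101.0° ✓; |EH| = 7.100 ✓; ∠(EH, HC) = 82.50° ✗; |HC| = 18.50 ✓.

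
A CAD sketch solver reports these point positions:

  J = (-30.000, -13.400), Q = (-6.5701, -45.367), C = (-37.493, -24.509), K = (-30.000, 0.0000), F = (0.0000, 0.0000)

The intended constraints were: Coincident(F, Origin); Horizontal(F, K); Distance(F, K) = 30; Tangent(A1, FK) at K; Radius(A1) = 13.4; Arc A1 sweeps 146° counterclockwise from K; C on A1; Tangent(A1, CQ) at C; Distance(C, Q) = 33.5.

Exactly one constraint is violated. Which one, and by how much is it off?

Distance(C, Q) = 33.5 — off by 3.80.

F = (0.00, 0.00) ✓; F.y = 0.00, K.y = 0.00 ✓; |FK| = 30.00 ✓; ∠(JK, KF) = 90.00° ✓; |JK| = 13.40 ✓; bearing(J→C) − bearing(J→K) = 146.0° ✓; |JC| = 13.40 ✓; ∠(JC, CQ) = 90.00° ✓; |CQ| = 37.30 ✗.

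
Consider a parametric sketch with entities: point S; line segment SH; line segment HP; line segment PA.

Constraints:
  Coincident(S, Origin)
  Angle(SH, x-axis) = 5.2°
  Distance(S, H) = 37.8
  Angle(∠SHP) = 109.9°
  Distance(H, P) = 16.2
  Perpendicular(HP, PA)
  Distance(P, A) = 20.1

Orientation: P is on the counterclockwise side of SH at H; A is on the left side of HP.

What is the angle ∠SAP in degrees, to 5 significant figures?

117.98°

S is at the origin; SH runs at 5.2° with length 37.8, so H = 37.8·(cos 5.2°, sin 5.2°) = (37.644, 3.4259). ∠SHP = 109.9°, so HP runs at 5.2° + (180° − 109.9°) = 75.300° from the x-axis; with |HP| = 16.2, P = H + 16.2·(cos 75.300°, sin 75.300°) = (41.755, 19.096). The perpendicularity gives PA at right angles to HP; with |PA| = 20.1 on the left of HP, A = P + 20.1·(-0.96727, 0.25376) = (22.313, 24.196). Then cos ∠SAP = AS·AP / (|AS||AP|), giving 117.98°.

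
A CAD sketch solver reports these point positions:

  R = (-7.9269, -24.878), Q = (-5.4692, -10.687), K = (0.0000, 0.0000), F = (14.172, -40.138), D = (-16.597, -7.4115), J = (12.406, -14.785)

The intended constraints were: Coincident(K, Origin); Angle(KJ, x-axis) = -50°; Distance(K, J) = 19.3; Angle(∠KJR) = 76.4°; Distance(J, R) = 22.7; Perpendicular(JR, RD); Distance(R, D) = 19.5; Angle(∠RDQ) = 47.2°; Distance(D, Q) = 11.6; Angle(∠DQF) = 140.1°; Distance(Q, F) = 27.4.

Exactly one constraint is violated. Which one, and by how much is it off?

Distance(Q, F) = 27.4 — off by 8.00.

K = (0.00, 0.00) ✓; KJ at -50.00° ✓; |KJ| = 19.30 ✓; ∠KJR = 76.40° ✓; |JR| = 22.70 ✓; ∠(JR, RD) = 90.00° ✓; |RD| = 19.50 ✓; ∠RDQ = 47.20° ✓; |DQ| = 11.60 ✓; ∠DQF = 140.1° ✓; |QF| = 35.40 ✗.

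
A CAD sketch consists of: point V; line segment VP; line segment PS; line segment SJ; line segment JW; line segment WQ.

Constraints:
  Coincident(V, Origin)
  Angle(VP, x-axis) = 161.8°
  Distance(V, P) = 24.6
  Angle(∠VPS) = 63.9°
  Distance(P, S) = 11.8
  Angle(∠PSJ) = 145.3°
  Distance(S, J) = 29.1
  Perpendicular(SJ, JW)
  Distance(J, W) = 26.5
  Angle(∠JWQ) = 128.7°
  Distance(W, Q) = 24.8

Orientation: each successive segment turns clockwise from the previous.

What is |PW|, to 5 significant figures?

43.553

V is at the origin; VP runs at 161.8° with length 24.6, so P = (-23.369, 7.6834). ∠VPS = 63.9° gives PS at 45.700° from the x-axis; with |PS| = 11.8, S = (-15.128, 16.129). ∠PSJ = 145.3° gives SJ at 11.000° from the x-axis; with |SJ| = 29.1, J = (13.437, 21.681). SJ ⟂ JW, so JW runs at -79.000°; with |JW| = 26.5, W = (18.494, -4.3320). Then |PW| = |W − P| = 43.553.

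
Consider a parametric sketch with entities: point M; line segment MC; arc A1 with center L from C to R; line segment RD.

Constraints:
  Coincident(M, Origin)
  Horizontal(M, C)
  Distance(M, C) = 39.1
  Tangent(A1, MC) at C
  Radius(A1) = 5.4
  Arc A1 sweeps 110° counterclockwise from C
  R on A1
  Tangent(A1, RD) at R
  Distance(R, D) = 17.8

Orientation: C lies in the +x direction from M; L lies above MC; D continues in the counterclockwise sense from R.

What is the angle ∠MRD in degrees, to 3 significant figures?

79.3°

M is at the origin; M and C share the same y with |MC| = 39.1 and C on the +x side, so C = (39.1, 0.00). Since A1 is tangent to MC there, LC ⟂ MC, so L = C + (0, 5.4) = (39.1, 5.40). On A1, C sits at bearing -90° from L; a 110° counterclockwise sweep puts R at bearing 20°, so R = L + 5.4·(cos 20°, sin 20°) = (44.2, 7.25). A1 meets RD tangentially, so LR is at right angles to RD, so RD runs along (−sin 20°, cos 20°); with |RD| = 17.8, D = (38.1, 24.0). Then cos ∠MRD = RM·RD / (|RM||RD|), giving 79.3°.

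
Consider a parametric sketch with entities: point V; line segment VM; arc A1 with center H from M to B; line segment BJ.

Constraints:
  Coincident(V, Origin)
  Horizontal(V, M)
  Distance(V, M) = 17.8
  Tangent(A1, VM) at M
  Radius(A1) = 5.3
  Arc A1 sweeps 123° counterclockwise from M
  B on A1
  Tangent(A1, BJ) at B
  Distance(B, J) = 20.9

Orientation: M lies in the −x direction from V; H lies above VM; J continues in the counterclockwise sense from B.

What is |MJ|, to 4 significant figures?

26.63

On A1, M sits at bearing -90° from H; a 123° counterclockwise sweep puts B at bearing 33°, so B = H + 5.3·(cos 33°, sin 33°) = (-13.36, 8.187). Tangency of A1 to BJ means the radius HB is perpendicular to BJ, so BJ runs along (−sin 33°, cos 33°); with |BJ| = 20.9, J = (-24.74, 25.71). Then |MJ| = |J − M| = 26.63.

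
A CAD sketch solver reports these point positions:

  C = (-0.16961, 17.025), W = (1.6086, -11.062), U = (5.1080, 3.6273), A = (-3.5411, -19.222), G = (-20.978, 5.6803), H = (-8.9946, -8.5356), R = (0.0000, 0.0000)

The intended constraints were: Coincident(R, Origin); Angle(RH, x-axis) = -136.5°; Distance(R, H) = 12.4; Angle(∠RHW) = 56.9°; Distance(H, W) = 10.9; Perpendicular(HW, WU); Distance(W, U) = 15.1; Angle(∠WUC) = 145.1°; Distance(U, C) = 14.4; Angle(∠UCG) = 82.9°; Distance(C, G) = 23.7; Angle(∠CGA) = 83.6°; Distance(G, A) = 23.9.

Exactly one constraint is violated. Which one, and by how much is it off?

Distance(G, A) = 23.9 — off by 6.50.

R = (0.00, 0.00) ✓; RH at -136.5° ✓; |RH| = 12.40 ✓; ∠RHW = 56.90° ✓; |HW| = 10.90 ✓; ∠(HW, WU) = 90.00° ✓; |WU| = 15.10 ✓; ∠WUC = 145.1° ✓; |UC| = 14.40 ✓; ∠UCG = 82.90° ✓; |CG| = 23.70 ✓; ∠CGA = 83.60° ✓; |GA| = 30.40 ✗.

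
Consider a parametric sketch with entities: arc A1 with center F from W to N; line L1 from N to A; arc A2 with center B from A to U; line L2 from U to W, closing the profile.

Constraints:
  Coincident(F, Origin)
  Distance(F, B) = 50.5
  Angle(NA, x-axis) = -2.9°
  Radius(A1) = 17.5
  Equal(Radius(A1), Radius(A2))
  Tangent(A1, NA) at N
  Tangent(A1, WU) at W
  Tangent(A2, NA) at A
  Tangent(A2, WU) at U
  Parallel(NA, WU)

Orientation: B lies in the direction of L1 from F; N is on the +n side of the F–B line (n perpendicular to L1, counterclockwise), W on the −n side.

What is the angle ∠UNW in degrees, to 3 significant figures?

55.3°

The slot axis is L1's direction at -2.9°, so u = (cos -2.9°, sin -2.9°) = (0.999, -0.0506) and n = (−sin -2.9°, cos -2.9°) = (0.0506, 0.999). F is at the origin and B lies 50.5 along u from F, so B = 50.5·u = (50.4, -2.55). Tangency of A1 to both parallel lines with radius 17.5 puts N and W at F ± 17.5·n: N = (0.885, 17.5), W = (-0.885, -17.5). Equal radii place A and U the same way about B: A = B + 17.5·n = (51.3, 14.9), U = B − 17.5·n = (49.5, -20.0). Then cos ∠UNW = NU·NW / (|NU||NW|), giving 55.3°.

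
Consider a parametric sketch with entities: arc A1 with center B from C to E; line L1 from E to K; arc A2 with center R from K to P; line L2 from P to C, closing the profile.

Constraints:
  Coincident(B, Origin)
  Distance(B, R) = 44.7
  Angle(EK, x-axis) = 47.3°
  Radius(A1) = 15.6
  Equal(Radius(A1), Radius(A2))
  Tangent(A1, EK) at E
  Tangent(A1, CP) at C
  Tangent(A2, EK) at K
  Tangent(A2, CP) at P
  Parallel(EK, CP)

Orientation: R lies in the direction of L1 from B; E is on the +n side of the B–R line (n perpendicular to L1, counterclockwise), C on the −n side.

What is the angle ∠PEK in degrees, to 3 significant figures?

34.9°

The slot axis is L1's direction at 47.3°, so u = (cos 47.3°, sin 47.3°) = (0.678, 0.735) and n = (−sin 47.3°, cos 47.3°) = (-0.735, 0.678). B is at the origin and R lies 44.7 along u from B, so R = 44.7·u = (30.3, 32.9). Tangency of A1 to both parallel lines with radius 15.6 puts E and C at B ± 15.6·n: E = (-11.5, 10.6), C = (11.5, -10.6). Equal radii place K and P the same way about R: K = R + 15.6·n = (18.8, 43.4), P = R − 15.6·n = (41.8, 22.3). Then cos ∠PEK = EP·EK / (|EP||EK|), giving 34.9°.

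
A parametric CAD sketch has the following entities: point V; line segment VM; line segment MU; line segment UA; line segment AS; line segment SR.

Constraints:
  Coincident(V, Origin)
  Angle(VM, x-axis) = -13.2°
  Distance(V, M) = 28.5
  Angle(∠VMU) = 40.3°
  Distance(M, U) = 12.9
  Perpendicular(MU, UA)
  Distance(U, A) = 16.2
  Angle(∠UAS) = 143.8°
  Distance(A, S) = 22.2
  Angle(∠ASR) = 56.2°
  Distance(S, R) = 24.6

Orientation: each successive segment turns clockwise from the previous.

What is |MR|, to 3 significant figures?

14.0

V is at the origin; VM runs at -13.2° with length 28.5, so M = (27.7, -6.51). ∠VMU = 40.3° gives MU at -153° from the x-axis; with |MU| = 12.9, U = (16.3, -12.4). MU is perpendicular to UA, so UA runs at 117°; with |UA| = 16.2, A = (8.88, 2.04). ∠UAS = 143.8° gives AS at 80.9° from the x-axis; with |AS| = 22.2, S = (12.4, 24.0). ∠ASR = 56.2° gives SR at -42.9° from the x-axis; with |SR| = 24.6, R = (30.4, 7.21). Then |MR| = |R − M| = 14.0.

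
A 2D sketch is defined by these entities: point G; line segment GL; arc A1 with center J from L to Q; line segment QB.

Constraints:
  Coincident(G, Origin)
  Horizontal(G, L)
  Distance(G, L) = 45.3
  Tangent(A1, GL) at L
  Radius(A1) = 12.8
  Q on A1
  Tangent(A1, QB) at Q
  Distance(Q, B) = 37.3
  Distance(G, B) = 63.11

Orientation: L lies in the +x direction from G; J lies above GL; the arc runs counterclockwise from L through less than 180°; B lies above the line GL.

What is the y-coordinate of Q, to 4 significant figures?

19.48

G is at the origin; GL is horizontal with |GL| = 45.3 and L on the +x side, so L = (45.30, 0.000). The tangent condition forces JL to be normal to GL, so J = L + (0, 12.8) = (45.30, 12.80). Since JQ ⟂ QB (tangency), |JB| = √(12.8² + 37.3²) = 39.44 regardless of where Q sits on A1. So B lies on both circle(G, 63.11) and circle(J, 39.44); the above-GL intersection is B = (36.76, 51.30). Q is the foot of the tangent from B: Q = (56.22, 19.48).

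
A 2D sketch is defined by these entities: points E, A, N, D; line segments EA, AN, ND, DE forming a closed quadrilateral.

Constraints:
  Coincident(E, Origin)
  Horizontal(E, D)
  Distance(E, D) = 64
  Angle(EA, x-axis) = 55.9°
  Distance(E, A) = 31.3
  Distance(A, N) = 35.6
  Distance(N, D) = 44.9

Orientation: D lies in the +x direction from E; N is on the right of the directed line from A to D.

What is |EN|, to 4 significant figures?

22.30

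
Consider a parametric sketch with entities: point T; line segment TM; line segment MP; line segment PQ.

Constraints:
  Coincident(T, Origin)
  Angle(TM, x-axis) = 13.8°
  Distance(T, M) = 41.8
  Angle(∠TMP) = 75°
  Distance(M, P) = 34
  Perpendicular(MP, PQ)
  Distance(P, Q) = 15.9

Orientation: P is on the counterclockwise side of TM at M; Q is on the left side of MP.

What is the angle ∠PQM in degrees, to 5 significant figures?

64.937°

∠TMP = 75.0°, so MP runs at 13.8° + (180° − 75.0°) = 118.80° from the x-axis; with |MP| = 34.0, P = M + 34.0·(cos 118.80°, sin 118.80°) = (24.214, 39.765). The perpendicularity gives PQ at right angles to MP; with |PQ| = 15.9 on the left of MP, Q = P + 15.9·(-0.87631, -0.48175) = (10.281, 32.105). Then cos ∠PQM = QP·QM / (|QP||QM|), giving 64.937°.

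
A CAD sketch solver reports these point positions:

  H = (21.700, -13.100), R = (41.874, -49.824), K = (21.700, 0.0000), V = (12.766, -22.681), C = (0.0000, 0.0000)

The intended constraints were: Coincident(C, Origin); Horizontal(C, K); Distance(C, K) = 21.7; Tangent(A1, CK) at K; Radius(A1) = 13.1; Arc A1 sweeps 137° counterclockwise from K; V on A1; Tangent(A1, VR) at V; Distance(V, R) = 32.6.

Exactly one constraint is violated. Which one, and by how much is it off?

Distance(V, R) = 32.6 — off by 7.20.

C = (0.00, 0.00) ✓; C.y = 0.00, K.y = 0.00 ✓; |CK| = 21.70 ✓; ∠(HK, KC) = 90.00° ✓; |HK| = 13.10 ✓; bearing(H→V) − bearing(H→K) = 137.0° ✓; |HV| = 13.10 ✓; ∠(HV, VR) = 90.00° ✓; |VR| = 39.80 ✗.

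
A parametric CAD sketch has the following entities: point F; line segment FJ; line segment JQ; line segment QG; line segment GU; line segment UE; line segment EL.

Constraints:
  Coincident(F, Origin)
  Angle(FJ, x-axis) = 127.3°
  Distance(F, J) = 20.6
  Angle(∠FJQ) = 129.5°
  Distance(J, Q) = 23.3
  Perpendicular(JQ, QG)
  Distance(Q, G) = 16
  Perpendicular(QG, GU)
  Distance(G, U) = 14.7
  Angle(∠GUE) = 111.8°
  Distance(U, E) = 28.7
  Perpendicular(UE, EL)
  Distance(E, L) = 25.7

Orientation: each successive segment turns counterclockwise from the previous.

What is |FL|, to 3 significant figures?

50.2

F is at the origin; FJ runs at 127.3° with length 20.6, so J = (-12.5, 16.4). ∠FJQ = 129.5° gives JQ at 178° from the x-axis; with |JQ| = 23.3, Q = (-35.8, 17.3). The perpendicularity gives QG at right angles to JQ, so QG runs at -92.2°; with |QG| = 16.0, G = (-36.4, 1.29). QG is perpendicular to GU, so GU runs at -2.20°; with |GU| = 14.7, U = (-21.7, 0.729). ∠GUE = 111.8° gives UE at 66.0° from the x-axis; with |UE| = 28.7, E = (-10.0, 26.9). The perpendicularity gives EL at right angles to UE, so EL runs at 156°; with |EL| = 25.7, L = (-33.5, 37.4). Then |FL| = |L − F| = 50.2.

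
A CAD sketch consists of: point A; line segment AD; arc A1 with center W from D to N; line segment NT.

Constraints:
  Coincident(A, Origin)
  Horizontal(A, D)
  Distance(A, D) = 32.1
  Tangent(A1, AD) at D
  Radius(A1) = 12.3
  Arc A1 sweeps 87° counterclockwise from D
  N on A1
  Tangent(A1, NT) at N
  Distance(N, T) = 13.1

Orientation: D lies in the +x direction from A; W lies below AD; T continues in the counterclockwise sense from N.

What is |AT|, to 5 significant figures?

31.273

A is at the origin; A and D share the same y with |AD| = 32.1 and D on the +x side, so D = (32.100, 0.0000). Since A1 is tangent to AD there, WD ⟂ AD, so W = D + (0, -12.3) = (32.100, -12.300). On A1, D sits at bearing 90° from W; an 87° counterclockwise sweep puts N at bearing 177°, so N = W + 12.3·(cos 177°, sin 177°) = (19.817, -11.656). Since A1 is tangent to NT there, WN ⟂ NT, so NT runs along (−sin 177°, cos 177°); with |NT| = 13.1, T = (19.131, -24.738). Then |AT| = |T − A| = 31.273.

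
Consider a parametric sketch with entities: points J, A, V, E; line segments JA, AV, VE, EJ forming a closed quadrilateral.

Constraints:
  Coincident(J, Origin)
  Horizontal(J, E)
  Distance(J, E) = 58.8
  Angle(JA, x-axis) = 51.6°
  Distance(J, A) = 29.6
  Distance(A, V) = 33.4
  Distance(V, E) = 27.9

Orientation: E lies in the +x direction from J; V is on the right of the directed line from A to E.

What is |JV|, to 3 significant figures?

32.7

J is at the origin; J and E share the same y with |JE| = 58.8 and E in +x, so E = (58.8, 0). JA runs at 51.6° with |JA| = 29.6, so A = (18.4, 23.2). V is determined by |AV| = 33.4 and |VE| = 27.9 together: it lies at the intersection of circle(A, 33.4) and circle(E, 27.9). With |AE| = 46.6, the foot of the radical line on AE is 26.9 from A and the perpendicular offset is √(33.4² − 26.9²) = 19.8. Taking the right-of-AE solution: V = (31.9, -7.35).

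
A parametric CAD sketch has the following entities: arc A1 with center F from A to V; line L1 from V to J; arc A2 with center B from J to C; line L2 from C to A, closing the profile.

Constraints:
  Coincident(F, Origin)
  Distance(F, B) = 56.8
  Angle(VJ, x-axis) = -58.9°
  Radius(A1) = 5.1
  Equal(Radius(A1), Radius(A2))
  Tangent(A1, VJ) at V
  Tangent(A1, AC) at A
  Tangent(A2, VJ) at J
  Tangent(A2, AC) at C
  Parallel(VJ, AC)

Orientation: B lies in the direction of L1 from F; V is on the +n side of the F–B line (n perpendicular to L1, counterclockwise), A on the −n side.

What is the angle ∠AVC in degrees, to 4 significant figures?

79.82°

The slot axis is L1's direction at -58.9°, so u = (cos -58.9°, sin -58.9°) = (0.5165, -0.8563) and n = (−sin -58.9°, cos -58.9°) = (0.8563, 0.5165). F is at the origin and B lies 56.8 along u from F, so B = 56.8·u = (29.34, -48.64). Tangency of A1 to both parallel lines with radius 5.1 puts V and A at F ± 5.1·n: V = (4.367, 2.634), A = (-4.367, -2.634). Equal radii place J and C the same way about B: J = B + 5.1·n = (33.71, -46.00), C = B − 5.1·n = (24.97, -51.27). Then cos ∠AVC = VA·VC / (|VA||VC|), giving 79.82°.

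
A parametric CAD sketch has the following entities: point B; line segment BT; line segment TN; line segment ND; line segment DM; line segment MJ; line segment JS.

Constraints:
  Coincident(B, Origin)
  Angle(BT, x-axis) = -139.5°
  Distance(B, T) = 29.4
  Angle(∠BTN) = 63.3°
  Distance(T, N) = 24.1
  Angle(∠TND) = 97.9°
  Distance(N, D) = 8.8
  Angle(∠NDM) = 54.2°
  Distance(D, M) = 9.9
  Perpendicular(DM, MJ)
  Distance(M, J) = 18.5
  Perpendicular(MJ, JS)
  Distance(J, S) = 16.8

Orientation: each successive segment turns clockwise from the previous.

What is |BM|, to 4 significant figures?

22.43

B is at the origin; BT runs at -139.5° with length 29.4, so T = (-22.36, -19.09). ∠BTN = 63.3° gives TN at 103.8° from the x-axis; with |TN| = 24.1, N = (-28.10, 4.311). ∠TND = 97.9° gives ND at 21.70° from the x-axis; with |ND| = 8.8, D = (-19.93, 7.564). ∠NDM = 54.2° gives DM at -104.1° from the x-axis; with |DM| = 9.9, M = (-22.34, -2.037). Then |BM| = |M − B| = 22.43.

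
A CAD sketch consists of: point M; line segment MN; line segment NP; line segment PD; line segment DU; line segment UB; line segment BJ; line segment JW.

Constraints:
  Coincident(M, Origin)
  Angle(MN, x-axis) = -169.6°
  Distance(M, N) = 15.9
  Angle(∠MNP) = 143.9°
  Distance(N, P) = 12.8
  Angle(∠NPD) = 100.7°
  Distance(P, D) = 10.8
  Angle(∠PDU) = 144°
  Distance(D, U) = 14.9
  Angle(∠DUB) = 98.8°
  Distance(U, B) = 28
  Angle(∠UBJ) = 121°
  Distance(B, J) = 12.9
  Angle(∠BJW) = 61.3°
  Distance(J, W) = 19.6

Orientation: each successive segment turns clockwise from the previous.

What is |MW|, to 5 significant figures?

10.250

M is at the origin; MN runs at -169.6° with length 15.9, so N = (-15.639, -2.8703). ∠MNP = 143.9° gives NP at 154.30° from the x-axis; with |NP| = 12.8, P = (-27.173, 2.6806). ∠NPD = 100.7° gives PD at 75.000° from the x-axis; with |PD| = 10.8, D = (-24.377, 13.113). ∠PDU = 144.0° gives DU at 39.000° from the x-axis; with |DU| = 14.9, U = (-12.798, 22.489). ∠DUB = 98.8° gives UB at -42.200° from the x-axis; with |UB| = 28.0, B = (7.9447, 3.6813). ∠UBJ = 121.0° gives BJ at -101.20° from the x-axis; with |BJ| = 12.9, J = (5.4391, -8.9730). ∠BJW = 61.3° gives JW at 140.10° from the x-axis; with |JW| = 19.6, W = (-9.5974, 3.5994). Then |MW| = |W − M| = 10.250.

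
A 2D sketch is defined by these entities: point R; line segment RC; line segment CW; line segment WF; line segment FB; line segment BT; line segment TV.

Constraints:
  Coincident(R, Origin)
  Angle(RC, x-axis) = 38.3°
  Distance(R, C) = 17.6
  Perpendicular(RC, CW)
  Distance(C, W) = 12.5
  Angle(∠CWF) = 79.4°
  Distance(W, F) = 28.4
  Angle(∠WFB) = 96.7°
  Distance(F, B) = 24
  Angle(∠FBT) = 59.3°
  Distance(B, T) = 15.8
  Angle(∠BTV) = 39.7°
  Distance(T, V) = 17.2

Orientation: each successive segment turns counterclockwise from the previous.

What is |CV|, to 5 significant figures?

31.029

∠FBT = 59.3° gives BT at 72.900° from the x-axis; with |BT| = 15.8, T = (8.1625, -3.3612). ∠BTV = 39.7° gives TV at -146.80° from the x-axis; with |TV| = 17.2, V = (-6.2298, -12.779). Then |CV| = |V − C| = 31.029.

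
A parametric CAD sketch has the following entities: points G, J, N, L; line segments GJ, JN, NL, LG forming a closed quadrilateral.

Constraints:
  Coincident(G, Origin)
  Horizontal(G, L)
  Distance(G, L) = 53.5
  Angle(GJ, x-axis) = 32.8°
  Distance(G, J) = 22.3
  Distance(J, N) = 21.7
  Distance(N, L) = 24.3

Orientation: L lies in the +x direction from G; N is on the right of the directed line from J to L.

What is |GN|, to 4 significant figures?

30.75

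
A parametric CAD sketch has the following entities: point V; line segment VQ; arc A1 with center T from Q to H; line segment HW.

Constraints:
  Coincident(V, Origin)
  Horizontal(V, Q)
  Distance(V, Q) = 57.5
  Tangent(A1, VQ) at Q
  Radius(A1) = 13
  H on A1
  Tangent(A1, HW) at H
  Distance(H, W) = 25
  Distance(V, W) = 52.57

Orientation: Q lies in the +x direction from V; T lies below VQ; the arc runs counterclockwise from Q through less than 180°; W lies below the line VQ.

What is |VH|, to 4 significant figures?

45.95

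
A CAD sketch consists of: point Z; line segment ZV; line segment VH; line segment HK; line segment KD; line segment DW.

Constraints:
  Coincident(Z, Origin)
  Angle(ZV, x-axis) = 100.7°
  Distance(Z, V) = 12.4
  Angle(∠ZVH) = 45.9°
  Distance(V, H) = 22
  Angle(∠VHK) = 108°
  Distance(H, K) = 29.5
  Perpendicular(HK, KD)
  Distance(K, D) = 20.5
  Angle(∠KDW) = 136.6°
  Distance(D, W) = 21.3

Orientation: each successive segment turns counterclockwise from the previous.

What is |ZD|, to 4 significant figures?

25.66

Z is at the origin; ZV runs at 100.7° with length 12.4, so V = (-2.302, 12.18). ∠ZVH = 45.9° gives VH at -125.2° from the x-axis; with |VH| = 22.0, H = (-14.98, -5.793). ∠VHK = 108.0° gives HK at -53.20° from the x-axis; with |HK| = 29.5, K = (2.687, -29.41). HK ⟂ KD, so KD runs at 36.80°; with |KD| = 20.5, D = (19.10, -17.13). Then |ZD| = |D − Z| = 25.66.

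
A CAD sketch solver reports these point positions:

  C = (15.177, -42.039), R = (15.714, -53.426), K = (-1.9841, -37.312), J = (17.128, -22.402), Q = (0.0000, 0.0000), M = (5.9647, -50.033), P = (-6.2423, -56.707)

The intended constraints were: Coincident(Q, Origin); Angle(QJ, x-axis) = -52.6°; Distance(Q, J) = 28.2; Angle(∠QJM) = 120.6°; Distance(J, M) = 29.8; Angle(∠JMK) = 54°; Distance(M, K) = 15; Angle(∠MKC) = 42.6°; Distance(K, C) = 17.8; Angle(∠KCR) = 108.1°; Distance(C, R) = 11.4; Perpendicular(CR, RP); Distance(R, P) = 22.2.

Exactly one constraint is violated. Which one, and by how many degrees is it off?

Perpendicular(CR, RP) — off by 5.80°.

Q = (0.00, 0.00) ✓; QJ at -52.60° ✓; |QJ| = 28.20 ✓; ∠QJM = 120.6° ✓; |JM| = 29.80 ✓; ∠JMK = 54.00° ✓; |MK| = 15.00 ✓; ∠MKC = 42.60° ✓; |KC| = 17.80 ✓; ∠KCR = 108.1° ✓; |CR| = 11.40 ✓; ∠(CR, RP) = 84.20° ✗; |RP| = 22.20 ✓.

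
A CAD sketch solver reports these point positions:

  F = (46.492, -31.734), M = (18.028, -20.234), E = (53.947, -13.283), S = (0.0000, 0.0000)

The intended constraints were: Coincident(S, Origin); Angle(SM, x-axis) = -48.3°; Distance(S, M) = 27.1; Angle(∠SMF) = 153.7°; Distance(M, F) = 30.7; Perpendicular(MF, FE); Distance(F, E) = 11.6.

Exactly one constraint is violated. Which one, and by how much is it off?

Distance(F, E) = 11.6 — off by 8.30.

S = (0.00, 0.00) ✓; SM at -48.30° ✓; |SM| = 27.10 ✓; ∠SMF = 153.7° ✓; |MF| = 30.70 ✓; ∠(MF, FE) = 90.00° ✓; |FE| = 19.90 ✗.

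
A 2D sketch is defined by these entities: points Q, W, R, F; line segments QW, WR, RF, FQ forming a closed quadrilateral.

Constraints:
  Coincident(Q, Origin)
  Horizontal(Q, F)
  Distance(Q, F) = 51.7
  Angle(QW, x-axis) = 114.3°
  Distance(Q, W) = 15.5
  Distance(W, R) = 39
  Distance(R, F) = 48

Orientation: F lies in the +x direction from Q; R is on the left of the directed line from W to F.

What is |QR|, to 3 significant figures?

45.6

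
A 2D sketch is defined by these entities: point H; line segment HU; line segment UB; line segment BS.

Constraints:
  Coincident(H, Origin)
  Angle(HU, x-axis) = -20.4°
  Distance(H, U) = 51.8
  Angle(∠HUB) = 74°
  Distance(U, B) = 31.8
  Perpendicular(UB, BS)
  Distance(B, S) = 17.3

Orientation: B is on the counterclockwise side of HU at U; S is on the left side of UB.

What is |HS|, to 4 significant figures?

36.92

H is at the origin; HU runs at -20.4° with length 51.8, so U = 51.8·(cos -20.4°, sin -20.4°) = (48.55, -18.06). ∠HUB = 74.0°, so UB runs at -20.4° + (180° − 74.0°) = 85.60° from the x-axis; with |UB| = 31.8, B = U + 31.8·(cos 85.60°, sin 85.60°) = (50.99, 13.65). UB ⟂ BS; with |BS| = 17.3 on the left of UB, S = B + 17.3·(-0.9971, 0.07672) = (33.74, 14.98). Then |HS| = |S − H| = 36.92.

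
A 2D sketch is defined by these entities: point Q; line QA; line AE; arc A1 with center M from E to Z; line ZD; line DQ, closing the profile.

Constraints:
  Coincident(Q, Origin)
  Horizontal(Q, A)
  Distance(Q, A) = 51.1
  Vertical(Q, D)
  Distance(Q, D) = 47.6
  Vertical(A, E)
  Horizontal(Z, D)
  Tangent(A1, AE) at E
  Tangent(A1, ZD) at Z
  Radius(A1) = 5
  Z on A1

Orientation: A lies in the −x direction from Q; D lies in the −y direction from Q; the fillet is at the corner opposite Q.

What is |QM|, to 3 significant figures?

62.8

Q is at the origin; Q and A share the same y with |QA| = 51.1 and A on the −x side, so A = (-51.1, 0.00). QD is vertical with |QD| = 47.6 and D on the −y side, so D = (0.00, -47.6). The virtual corner opposite Q is at (-51.1, -47.6). A1 meets AE tangentially, so ME is at right angles to AE and since A1 is tangent to ZD there, MZ ⟂ ZD, with radius 5.0, so the center M sits 5.0 in from both sides at M = (-46.1, -42.6). Then |QM| = |M − Q| = 62.8.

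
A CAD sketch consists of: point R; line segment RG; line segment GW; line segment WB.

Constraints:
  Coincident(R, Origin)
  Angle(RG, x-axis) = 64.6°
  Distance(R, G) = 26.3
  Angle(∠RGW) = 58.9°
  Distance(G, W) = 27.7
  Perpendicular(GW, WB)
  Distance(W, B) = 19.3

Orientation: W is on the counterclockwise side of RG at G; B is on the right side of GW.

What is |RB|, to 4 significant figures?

44.14

∠RGW = 58.9°, so GW runs at 64.6° + (180° − 58.9°) = 185.7° from the x-axis; with |GW| = 27.7, W = G + 27.7·(cos 185.7°, sin 185.7°) = (-16.28, 21.01). The perpendicularity gives WB at right angles to GW; with |WB| = 19.3 on the right of GW, B = W + 19.3·(-0.09932, 0.9951) = (-18.20, 40.21). Then |RB| = |B − R| = 44.14.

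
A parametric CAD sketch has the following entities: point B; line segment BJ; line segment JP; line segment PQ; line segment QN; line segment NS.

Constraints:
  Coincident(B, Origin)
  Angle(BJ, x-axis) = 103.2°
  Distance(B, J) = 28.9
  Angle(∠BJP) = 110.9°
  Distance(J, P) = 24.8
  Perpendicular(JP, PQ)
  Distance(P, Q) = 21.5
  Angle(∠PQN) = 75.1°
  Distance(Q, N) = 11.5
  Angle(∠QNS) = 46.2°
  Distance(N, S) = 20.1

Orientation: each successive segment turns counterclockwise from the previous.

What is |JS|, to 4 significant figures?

31.91

B is at the origin; BJ runs at 103.2° with length 28.9, so J = (-6.599, 28.14). ∠BJP = 110.9° gives JP at 172.3° from the x-axis; with |JP| = 24.8, P = (-31.18, 31.46). JP is perpendicular to PQ, so PQ runs at -97.70°; with |PQ| = 21.5, Q = (-34.06, 10.15). ∠PQN = 75.1° gives QN at 7.200° from the x-axis; with |QN| = 11.5, N = (-22.65, 11.59). ∠QNS = 46.2° gives NS at 141.0° from the x-axis; with |NS| = 20.1, S = (-38.27, 24.24). Then |JS| = |S − J| = 31.91.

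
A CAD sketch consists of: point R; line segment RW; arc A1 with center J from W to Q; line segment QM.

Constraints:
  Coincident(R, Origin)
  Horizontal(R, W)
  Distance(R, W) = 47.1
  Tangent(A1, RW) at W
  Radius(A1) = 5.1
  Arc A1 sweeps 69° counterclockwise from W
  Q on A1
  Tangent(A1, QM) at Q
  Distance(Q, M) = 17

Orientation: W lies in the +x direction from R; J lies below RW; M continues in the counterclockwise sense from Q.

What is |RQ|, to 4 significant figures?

42.47

R is at the origin; R and W share the same y with |RW| = 47.1 and W on the +x side, so W = (47.10, 0.000). Tangency of A1 to RW means the radius JW is perpendicular to RW, so J = W + (0, -5.1) = (47.10, -5.100). On A1, W sits at bearing 90° from J; a 69° counterclockwise sweep puts Q at bearing 159°, so Q = J + 5.1·(cos 159°, sin 159°) = (42.34, -3.272). Then |RQ| = |Q − R| = 42.47.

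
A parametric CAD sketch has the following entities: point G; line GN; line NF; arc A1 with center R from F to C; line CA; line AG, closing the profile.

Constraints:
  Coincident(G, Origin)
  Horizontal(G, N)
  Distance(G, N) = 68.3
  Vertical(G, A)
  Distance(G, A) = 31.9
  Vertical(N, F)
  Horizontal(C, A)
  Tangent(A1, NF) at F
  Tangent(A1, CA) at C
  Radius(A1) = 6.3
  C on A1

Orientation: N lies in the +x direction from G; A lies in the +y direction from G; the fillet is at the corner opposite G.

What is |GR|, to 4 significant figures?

67.08

GA is vertical with |GA| = 31.9 and A on the +y side, so A = (0.000, 31.90). The virtual corner opposite G is at (68.30, 31.90). The tangent condition forces RF to be normal to NF and since A1 is tangent to CA there, RC ⟂ CA, with radius 6.3, so the center R sits 6.3 in from both sides at R = (62.00, 25.60). Then |GR| = |R − G| = 67.08.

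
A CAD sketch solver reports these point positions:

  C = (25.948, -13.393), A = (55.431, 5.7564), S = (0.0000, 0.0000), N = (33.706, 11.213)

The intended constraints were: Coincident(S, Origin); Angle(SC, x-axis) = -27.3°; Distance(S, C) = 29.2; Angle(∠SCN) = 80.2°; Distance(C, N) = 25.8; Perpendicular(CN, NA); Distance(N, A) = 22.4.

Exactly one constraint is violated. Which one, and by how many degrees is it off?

Perpendicular(CN, NA) — off by 3.40°.

S = (0.00, 0.00) ✓; SC at -27.30° ✓; |SC| = 29.20 ✓; ∠SCN = 80.20° ✓; |CN| = 25.80 ✓; ∠(CN, NA) = 86.60° ✗; |NA| = 22.40 ✓.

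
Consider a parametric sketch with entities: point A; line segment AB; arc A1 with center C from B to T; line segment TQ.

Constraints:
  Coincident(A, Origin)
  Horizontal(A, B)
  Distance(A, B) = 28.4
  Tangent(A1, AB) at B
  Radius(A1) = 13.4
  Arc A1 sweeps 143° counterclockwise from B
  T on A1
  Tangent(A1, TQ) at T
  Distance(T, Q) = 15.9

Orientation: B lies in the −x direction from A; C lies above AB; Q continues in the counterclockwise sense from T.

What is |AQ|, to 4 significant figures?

47.17

A is at the origin; A and B share the same y with |AB| = 28.4 and B on the −x side, so B = (-28.40, 0.000). A1 meets AB tangentially, so CB is at right angles to AB, so C = B + (0, 13.4) = (-28.40, 13.40). On A1, B sits at bearing -90° from C; a 143° counterclockwise sweep puts T at bearing 53°, so T = C + 13.4·(cos 53°, sin 53°) = (-20.34, 24.10). The tangent condition forces CT to be normal to TQ, so TQ runs along (−sin 53°, cos 53°); with |TQ| = 15.9, Q = (-33.03, 33.67). Then |AQ| = |Q − A| = 47.17.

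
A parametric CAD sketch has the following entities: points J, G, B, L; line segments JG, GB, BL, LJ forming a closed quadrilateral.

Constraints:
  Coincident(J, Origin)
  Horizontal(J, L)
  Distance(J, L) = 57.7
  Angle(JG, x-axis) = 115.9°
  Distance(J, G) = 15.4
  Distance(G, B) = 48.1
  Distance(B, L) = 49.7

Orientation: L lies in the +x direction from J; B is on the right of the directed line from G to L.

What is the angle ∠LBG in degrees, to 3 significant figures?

84.7°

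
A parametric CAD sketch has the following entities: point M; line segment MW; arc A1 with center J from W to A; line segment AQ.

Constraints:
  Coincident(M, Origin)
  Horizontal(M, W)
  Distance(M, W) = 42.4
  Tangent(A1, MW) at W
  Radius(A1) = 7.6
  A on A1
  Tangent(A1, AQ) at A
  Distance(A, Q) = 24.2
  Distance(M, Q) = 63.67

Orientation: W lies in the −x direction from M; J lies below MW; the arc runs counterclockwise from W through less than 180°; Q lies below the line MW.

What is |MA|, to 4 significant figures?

49.92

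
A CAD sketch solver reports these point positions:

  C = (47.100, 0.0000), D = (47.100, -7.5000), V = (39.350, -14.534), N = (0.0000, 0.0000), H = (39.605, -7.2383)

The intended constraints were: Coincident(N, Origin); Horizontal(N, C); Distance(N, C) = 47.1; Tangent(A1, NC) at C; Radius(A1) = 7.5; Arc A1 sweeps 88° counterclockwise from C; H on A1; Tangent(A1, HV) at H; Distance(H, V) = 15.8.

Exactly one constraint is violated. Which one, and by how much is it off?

Distance(H, V) = 15.8 — off by 8.50.

N = (0.00, 0.00) ✓; N.y = 0.00, C.y = 0.00 ✓; |NC| = 47.10 ✓; ∠(DC, CN) = 90.00° ✓; |DC| = 7.500 ✓; bearing(D→H) − bearing(D→C) = 88.00° ✓; |DH| = 7.500 ✓; ∠(DH, HV) = 90.00° ✓; |HV| = 7.300 ✗.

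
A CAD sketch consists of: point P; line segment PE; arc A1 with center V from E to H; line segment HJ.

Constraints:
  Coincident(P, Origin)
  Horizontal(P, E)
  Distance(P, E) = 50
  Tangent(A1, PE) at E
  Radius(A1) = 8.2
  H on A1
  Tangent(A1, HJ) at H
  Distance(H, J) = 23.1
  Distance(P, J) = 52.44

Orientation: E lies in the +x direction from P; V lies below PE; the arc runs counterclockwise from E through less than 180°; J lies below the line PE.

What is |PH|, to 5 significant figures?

42.612

Checks: P.y = 0.00, E.y = 0.00 ✓; |VH| = 8.200 ✓; ∠(VH, HJ) = 90.00° ✓; |HJ| = 23.10 ✓; |PJ| = 52.44 ✓.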